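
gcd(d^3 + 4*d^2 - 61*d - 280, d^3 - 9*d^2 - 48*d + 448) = d^2 - d - 56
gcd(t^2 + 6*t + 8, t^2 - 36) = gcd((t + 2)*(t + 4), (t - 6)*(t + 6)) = 1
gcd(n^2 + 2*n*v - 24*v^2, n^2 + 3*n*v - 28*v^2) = -n + 4*v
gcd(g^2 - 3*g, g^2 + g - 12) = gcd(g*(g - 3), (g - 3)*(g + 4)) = g - 3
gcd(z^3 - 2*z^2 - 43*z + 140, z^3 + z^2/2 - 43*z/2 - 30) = z - 5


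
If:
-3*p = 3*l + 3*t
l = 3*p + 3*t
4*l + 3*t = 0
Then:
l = 0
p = 0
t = 0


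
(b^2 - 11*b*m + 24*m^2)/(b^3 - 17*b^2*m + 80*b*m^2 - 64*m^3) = (b - 3*m)/(b^2 - 9*b*m + 8*m^2)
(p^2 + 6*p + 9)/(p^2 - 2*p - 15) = (p + 3)/(p - 5)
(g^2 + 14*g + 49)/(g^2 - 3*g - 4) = (g^2 + 14*g + 49)/(g^2 - 3*g - 4)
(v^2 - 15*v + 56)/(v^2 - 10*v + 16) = (v - 7)/(v - 2)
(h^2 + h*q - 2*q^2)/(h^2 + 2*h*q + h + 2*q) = (h - q)/(h + 1)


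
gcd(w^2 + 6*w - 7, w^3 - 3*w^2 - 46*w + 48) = w - 1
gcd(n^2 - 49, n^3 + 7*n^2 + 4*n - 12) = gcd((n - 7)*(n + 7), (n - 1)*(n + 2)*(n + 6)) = 1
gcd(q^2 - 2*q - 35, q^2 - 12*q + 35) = q - 7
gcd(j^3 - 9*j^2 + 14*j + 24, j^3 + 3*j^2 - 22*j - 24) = j^2 - 3*j - 4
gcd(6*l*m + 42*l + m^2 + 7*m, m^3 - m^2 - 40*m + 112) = m + 7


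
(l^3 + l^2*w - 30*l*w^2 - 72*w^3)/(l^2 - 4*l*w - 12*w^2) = (l^2 + 7*l*w + 12*w^2)/(l + 2*w)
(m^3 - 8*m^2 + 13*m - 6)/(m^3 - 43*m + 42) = (m - 1)/(m + 7)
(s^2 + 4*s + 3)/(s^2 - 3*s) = (s^2 + 4*s + 3)/(s*(s - 3))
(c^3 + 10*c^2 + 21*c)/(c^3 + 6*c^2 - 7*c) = (c + 3)/(c - 1)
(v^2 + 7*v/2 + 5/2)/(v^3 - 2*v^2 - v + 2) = (v + 5/2)/(v^2 - 3*v + 2)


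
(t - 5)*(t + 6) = t^2 + t - 30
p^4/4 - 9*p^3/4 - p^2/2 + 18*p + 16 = (p/2 + 1/2)*(p/2 + 1)*(p - 8)*(p - 4)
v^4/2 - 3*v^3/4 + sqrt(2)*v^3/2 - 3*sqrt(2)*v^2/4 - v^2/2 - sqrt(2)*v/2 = v*(v/2 + sqrt(2)/2)*(v - 2)*(v + 1/2)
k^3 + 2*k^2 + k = k*(k + 1)^2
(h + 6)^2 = h^2 + 12*h + 36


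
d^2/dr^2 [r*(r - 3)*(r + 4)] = 6*r + 2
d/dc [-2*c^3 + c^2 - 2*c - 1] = -6*c^2 + 2*c - 2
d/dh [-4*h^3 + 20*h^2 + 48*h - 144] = -12*h^2 + 40*h + 48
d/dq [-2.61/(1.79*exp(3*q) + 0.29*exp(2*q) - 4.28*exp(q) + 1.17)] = (14.0157*exp(2*q) + 1.5138*exp(q) - 11.1708)*exp(q)/(1.79*exp(3*q) + 0.29*exp(2*q) - 4.28*exp(q) + 1.17)^2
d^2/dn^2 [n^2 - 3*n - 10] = 2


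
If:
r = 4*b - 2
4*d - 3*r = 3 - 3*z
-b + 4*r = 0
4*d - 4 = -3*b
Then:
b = 8/15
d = 3/5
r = 2/15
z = 1/3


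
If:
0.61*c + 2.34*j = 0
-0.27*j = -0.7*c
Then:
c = 0.00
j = 0.00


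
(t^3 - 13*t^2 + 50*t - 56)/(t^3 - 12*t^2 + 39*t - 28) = (t - 2)/(t - 1)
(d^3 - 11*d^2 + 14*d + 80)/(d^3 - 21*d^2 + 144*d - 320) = (d + 2)/(d - 8)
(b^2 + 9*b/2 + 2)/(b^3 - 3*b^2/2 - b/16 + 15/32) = 16*(b + 4)/(16*b^2 - 32*b + 15)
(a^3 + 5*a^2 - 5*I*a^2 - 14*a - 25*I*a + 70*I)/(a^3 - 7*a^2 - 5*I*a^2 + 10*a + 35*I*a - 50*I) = (a + 7)/(a - 5)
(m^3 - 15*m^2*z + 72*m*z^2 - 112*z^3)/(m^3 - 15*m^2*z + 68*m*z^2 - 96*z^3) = (m^2 - 11*m*z + 28*z^2)/(m^2 - 11*m*z + 24*z^2)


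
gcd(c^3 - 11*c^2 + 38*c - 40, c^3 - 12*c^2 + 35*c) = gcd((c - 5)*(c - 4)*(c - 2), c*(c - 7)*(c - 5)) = c - 5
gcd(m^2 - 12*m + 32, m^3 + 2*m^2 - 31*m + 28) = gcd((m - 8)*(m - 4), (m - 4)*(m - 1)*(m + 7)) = m - 4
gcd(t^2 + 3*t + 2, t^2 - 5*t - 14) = t + 2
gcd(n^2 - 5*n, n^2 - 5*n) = n^2 - 5*n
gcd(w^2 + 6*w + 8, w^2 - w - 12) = 1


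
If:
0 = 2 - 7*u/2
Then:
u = 4/7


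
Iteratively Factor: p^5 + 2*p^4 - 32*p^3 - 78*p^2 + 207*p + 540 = (p + 4)*(p^4 - 2*p^3 - 24*p^2 + 18*p + 135) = (p + 3)*(p + 4)*(p^3 - 5*p^2 - 9*p + 45) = (p - 5)*(p + 3)*(p + 4)*(p^2 - 9) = (p - 5)*(p - 3)*(p + 3)*(p + 4)*(p + 3)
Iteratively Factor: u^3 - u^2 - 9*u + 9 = (u - 3)*(u^2 + 2*u - 3) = (u - 3)*(u + 3)*(u - 1)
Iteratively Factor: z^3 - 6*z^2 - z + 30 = (z - 3)*(z^2 - 3*z - 10) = (z - 5)*(z - 3)*(z + 2)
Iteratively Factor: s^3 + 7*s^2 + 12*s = (s + 4)*(s^2 + 3*s) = (s + 3)*(s + 4)*(s)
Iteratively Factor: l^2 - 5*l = (l)*(l - 5)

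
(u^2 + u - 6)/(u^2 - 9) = (u - 2)/(u - 3)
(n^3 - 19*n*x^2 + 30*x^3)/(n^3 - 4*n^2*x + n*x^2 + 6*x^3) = (n + 5*x)/(n + x)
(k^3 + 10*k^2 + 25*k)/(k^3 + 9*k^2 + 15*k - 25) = k/(k - 1)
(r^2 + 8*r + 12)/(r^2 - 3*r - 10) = (r + 6)/(r - 5)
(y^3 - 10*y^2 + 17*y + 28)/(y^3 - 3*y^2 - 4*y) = (y - 7)/y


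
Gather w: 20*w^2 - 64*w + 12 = 20*w^2 - 64*w + 12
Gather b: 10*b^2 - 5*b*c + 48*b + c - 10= 10*b^2 + b*(48 - 5*c) + c - 10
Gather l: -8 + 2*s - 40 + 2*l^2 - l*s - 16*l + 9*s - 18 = 2*l^2 + l*(-s - 16) + 11*s - 66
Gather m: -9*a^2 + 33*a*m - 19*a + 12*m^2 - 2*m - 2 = -9*a^2 - 19*a + 12*m^2 + m*(33*a - 2) - 2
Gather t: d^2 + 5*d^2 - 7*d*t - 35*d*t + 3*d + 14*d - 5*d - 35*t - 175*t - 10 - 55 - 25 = 6*d^2 + 12*d + t*(-42*d - 210) - 90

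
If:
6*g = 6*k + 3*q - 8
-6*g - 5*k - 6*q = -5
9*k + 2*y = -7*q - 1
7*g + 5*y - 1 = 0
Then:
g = 641/87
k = 595/29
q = -2056/87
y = -880/87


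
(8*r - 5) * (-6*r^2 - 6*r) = -48*r^3 - 18*r^2 + 30*r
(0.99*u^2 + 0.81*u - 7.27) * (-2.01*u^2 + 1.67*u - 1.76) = -1.9899*u^4 + 0.0252000000000001*u^3 + 14.223*u^2 - 13.5665*u + 12.7952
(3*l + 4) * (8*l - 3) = 24*l^2 + 23*l - 12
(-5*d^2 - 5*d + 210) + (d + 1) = -5*d^2 - 4*d + 211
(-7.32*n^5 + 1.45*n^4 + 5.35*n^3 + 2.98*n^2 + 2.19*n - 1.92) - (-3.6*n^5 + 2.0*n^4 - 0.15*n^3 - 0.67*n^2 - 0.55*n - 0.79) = -3.72*n^5 - 0.55*n^4 + 5.5*n^3 + 3.65*n^2 + 2.74*n - 1.13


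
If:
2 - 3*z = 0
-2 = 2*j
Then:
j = -1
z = 2/3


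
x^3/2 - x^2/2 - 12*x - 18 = (x/2 + 1)*(x - 6)*(x + 3)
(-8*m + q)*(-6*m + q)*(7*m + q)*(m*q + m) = 336*m^4*q + 336*m^4 - 50*m^3*q^2 - 50*m^3*q - 7*m^2*q^3 - 7*m^2*q^2 + m*q^4 + m*q^3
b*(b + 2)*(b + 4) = b^3 + 6*b^2 + 8*b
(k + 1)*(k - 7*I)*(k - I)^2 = k^4 + k^3 - 9*I*k^3 - 15*k^2 - 9*I*k^2 - 15*k + 7*I*k + 7*I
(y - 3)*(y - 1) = y^2 - 4*y + 3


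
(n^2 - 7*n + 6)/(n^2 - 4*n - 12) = (n - 1)/(n + 2)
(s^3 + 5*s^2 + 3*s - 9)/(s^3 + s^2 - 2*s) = (s^2 + 6*s + 9)/(s*(s + 2))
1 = 1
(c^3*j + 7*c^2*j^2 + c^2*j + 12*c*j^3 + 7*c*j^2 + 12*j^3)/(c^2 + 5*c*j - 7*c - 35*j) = j*(c^3 + 7*c^2*j + c^2 + 12*c*j^2 + 7*c*j + 12*j^2)/(c^2 + 5*c*j - 7*c - 35*j)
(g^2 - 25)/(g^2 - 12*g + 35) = (g + 5)/(g - 7)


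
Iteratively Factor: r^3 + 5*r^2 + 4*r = (r + 4)*(r^2 + r) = (r + 1)*(r + 4)*(r)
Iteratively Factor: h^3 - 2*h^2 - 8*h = (h + 2)*(h^2 - 4*h) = (h - 4)*(h + 2)*(h)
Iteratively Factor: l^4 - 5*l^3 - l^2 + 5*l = (l - 5)*(l^3 - l) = l*(l - 5)*(l^2 - 1) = l*(l - 5)*(l - 1)*(l + 1)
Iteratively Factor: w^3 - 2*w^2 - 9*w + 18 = (w + 3)*(w^2 - 5*w + 6) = (w - 2)*(w + 3)*(w - 3)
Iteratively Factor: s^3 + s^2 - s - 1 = (s - 1)*(s^2 + 2*s + 1) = (s - 1)*(s + 1)*(s + 1)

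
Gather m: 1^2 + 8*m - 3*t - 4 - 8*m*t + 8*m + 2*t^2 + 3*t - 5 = m*(16 - 8*t) + 2*t^2 - 8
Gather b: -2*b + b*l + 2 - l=b*(l - 2) - l + 2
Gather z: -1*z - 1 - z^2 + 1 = -z^2 - z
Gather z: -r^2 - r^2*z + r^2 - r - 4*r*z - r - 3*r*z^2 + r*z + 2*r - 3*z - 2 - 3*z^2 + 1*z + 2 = z^2*(-3*r - 3) + z*(-r^2 - 3*r - 2)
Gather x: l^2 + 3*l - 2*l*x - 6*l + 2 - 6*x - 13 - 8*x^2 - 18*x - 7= l^2 - 3*l - 8*x^2 + x*(-2*l - 24) - 18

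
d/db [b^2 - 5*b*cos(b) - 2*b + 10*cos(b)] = 5*b*sin(b) + 2*b - 10*sin(b) - 5*cos(b) - 2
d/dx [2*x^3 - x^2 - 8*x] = 6*x^2 - 2*x - 8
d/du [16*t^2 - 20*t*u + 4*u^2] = -20*t + 8*u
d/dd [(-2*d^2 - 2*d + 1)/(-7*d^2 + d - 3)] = (-16*d^2 + 26*d + 5)/(49*d^4 - 14*d^3 + 43*d^2 - 6*d + 9)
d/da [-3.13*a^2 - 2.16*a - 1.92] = -6.26*a - 2.16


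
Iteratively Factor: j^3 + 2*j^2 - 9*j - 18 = (j + 2)*(j^2 - 9) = (j - 3)*(j + 2)*(j + 3)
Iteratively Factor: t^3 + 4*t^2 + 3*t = (t + 1)*(t^2 + 3*t) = (t + 1)*(t + 3)*(t)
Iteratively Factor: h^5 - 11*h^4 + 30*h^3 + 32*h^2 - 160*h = (h + 2)*(h^4 - 13*h^3 + 56*h^2 - 80*h) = (h - 5)*(h + 2)*(h^3 - 8*h^2 + 16*h) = (h - 5)*(h - 4)*(h + 2)*(h^2 - 4*h) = (h - 5)*(h - 4)^2*(h + 2)*(h)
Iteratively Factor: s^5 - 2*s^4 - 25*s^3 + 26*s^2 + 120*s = (s)*(s^4 - 2*s^3 - 25*s^2 + 26*s + 120) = s*(s - 5)*(s^3 + 3*s^2 - 10*s - 24) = s*(s - 5)*(s + 4)*(s^2 - s - 6) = s*(s - 5)*(s - 3)*(s + 4)*(s + 2)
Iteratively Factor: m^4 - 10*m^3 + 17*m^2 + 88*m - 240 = (m - 4)*(m^3 - 6*m^2 - 7*m + 60) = (m - 4)^2*(m^2 - 2*m - 15) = (m - 4)^2*(m + 3)*(m - 5)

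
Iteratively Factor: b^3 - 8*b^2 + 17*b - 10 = (b - 1)*(b^2 - 7*b + 10) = (b - 2)*(b - 1)*(b - 5)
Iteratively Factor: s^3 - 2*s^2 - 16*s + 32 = (s + 4)*(s^2 - 6*s + 8) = (s - 2)*(s + 4)*(s - 4)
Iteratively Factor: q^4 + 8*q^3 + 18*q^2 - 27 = (q + 3)*(q^3 + 5*q^2 + 3*q - 9) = (q + 3)^2*(q^2 + 2*q - 3) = (q - 1)*(q + 3)^2*(q + 3)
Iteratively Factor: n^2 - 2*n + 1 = (n - 1)*(n - 1)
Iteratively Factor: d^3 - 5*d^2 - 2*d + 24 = (d - 3)*(d^2 - 2*d - 8) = (d - 4)*(d - 3)*(d + 2)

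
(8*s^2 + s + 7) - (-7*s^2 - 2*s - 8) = 15*s^2 + 3*s + 15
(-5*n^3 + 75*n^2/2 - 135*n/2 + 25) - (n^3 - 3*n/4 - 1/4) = -6*n^3 + 75*n^2/2 - 267*n/4 + 101/4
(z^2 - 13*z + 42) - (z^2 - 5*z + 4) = 38 - 8*z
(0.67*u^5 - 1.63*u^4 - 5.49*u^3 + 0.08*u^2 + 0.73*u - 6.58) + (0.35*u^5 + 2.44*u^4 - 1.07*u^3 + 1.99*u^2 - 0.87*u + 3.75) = 1.02*u^5 + 0.81*u^4 - 6.56*u^3 + 2.07*u^2 - 0.14*u - 2.83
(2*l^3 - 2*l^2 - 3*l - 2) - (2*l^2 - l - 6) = 2*l^3 - 4*l^2 - 2*l + 4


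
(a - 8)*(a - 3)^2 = a^3 - 14*a^2 + 57*a - 72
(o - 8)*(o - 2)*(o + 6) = o^3 - 4*o^2 - 44*o + 96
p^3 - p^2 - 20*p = p*(p - 5)*(p + 4)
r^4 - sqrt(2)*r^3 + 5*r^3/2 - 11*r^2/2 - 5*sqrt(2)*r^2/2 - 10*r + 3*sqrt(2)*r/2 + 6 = (r - 1/2)*(r + 3)*(r - 2*sqrt(2))*(r + sqrt(2))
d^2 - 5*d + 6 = (d - 3)*(d - 2)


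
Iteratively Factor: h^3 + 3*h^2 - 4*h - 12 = (h + 3)*(h^2 - 4) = (h - 2)*(h + 3)*(h + 2)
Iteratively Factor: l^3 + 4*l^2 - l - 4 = (l - 1)*(l^2 + 5*l + 4) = (l - 1)*(l + 1)*(l + 4)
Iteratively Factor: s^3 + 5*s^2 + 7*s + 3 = (s + 1)*(s^2 + 4*s + 3) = (s + 1)*(s + 3)*(s + 1)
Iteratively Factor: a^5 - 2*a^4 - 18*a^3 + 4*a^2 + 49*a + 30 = (a + 1)*(a^4 - 3*a^3 - 15*a^2 + 19*a + 30) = (a + 1)^2*(a^3 - 4*a^2 - 11*a + 30) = (a - 5)*(a + 1)^2*(a^2 + a - 6) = (a - 5)*(a + 1)^2*(a + 3)*(a - 2)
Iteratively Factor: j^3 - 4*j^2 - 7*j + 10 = (j - 1)*(j^2 - 3*j - 10) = (j - 1)*(j + 2)*(j - 5)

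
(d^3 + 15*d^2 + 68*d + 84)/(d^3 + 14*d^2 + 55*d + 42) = (d + 2)/(d + 1)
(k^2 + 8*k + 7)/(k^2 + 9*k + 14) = (k + 1)/(k + 2)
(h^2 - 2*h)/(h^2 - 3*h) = (h - 2)/(h - 3)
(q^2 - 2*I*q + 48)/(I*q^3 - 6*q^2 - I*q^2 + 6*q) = (-I*q - 8)/(q*(q - 1))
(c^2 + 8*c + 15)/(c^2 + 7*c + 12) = (c + 5)/(c + 4)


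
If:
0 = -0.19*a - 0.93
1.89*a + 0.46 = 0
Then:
No Solution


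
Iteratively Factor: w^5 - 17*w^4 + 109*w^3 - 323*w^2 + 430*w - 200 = (w - 5)*(w^4 - 12*w^3 + 49*w^2 - 78*w + 40) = (w - 5)*(w - 1)*(w^3 - 11*w^2 + 38*w - 40) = (w - 5)*(w - 4)*(w - 1)*(w^2 - 7*w + 10) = (w - 5)*(w - 4)*(w - 2)*(w - 1)*(w - 5)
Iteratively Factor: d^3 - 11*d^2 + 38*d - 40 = (d - 5)*(d^2 - 6*d + 8) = (d - 5)*(d - 4)*(d - 2)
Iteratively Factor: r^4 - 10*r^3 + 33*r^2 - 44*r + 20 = (r - 2)*(r^3 - 8*r^2 + 17*r - 10) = (r - 5)*(r - 2)*(r^2 - 3*r + 2) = (r - 5)*(r - 2)^2*(r - 1)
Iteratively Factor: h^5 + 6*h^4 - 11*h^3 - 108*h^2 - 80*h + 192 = (h + 4)*(h^4 + 2*h^3 - 19*h^2 - 32*h + 48) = (h + 4)^2*(h^3 - 2*h^2 - 11*h + 12) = (h + 3)*(h + 4)^2*(h^2 - 5*h + 4) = (h - 1)*(h + 3)*(h + 4)^2*(h - 4)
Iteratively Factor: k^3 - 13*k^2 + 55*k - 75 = (k - 5)*(k^2 - 8*k + 15) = (k - 5)*(k - 3)*(k - 5)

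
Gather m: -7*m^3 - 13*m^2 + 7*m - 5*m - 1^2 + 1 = -7*m^3 - 13*m^2 + 2*m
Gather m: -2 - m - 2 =-m - 4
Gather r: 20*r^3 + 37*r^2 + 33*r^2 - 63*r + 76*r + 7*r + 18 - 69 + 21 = 20*r^3 + 70*r^2 + 20*r - 30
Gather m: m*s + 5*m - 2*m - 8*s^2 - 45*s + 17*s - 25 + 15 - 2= m*(s + 3) - 8*s^2 - 28*s - 12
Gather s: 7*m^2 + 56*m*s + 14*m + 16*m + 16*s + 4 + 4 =7*m^2 + 30*m + s*(56*m + 16) + 8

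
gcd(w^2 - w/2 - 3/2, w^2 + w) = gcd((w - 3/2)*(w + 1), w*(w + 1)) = w + 1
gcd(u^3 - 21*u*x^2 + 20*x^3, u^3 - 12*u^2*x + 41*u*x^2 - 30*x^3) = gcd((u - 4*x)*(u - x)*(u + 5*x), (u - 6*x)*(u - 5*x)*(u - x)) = -u + x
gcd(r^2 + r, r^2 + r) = r^2 + r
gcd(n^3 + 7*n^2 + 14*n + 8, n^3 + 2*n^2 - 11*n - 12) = n^2 + 5*n + 4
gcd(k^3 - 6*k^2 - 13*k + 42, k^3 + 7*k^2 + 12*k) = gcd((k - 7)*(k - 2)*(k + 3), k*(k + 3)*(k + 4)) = k + 3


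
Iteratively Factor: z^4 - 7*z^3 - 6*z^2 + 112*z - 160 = (z + 4)*(z^3 - 11*z^2 + 38*z - 40) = (z - 2)*(z + 4)*(z^2 - 9*z + 20) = (z - 4)*(z - 2)*(z + 4)*(z - 5)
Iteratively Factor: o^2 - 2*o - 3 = (o - 3)*(o + 1)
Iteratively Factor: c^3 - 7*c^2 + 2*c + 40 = (c - 4)*(c^2 - 3*c - 10) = (c - 5)*(c - 4)*(c + 2)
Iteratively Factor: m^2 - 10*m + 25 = (m - 5)*(m - 5)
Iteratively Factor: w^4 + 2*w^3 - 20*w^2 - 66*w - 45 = (w + 1)*(w^3 + w^2 - 21*w - 45) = (w + 1)*(w + 3)*(w^2 - 2*w - 15) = (w + 1)*(w + 3)^2*(w - 5)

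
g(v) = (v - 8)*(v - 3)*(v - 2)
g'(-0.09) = 48.36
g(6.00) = -24.00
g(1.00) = -14.00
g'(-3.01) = 151.44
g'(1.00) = 23.00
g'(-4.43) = 220.05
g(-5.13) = -761.11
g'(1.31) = 17.09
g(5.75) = -23.20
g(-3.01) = -331.51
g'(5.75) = -4.31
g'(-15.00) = 1111.00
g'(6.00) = -2.00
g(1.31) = -7.80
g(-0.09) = -52.25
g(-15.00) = -7038.00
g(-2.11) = -212.33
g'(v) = (v - 8)*(v - 3) + (v - 8)*(v - 2) + (v - 3)*(v - 2) = 3*v^2 - 26*v + 46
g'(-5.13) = 258.33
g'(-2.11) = 114.22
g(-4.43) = -593.84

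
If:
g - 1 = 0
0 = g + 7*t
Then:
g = 1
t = -1/7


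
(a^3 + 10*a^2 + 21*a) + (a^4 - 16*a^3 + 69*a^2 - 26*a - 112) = a^4 - 15*a^3 + 79*a^2 - 5*a - 112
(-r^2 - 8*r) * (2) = -2*r^2 - 16*r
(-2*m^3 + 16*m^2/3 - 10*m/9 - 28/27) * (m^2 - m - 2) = -2*m^5 + 22*m^4/3 - 22*m^3/9 - 286*m^2/27 + 88*m/27 + 56/27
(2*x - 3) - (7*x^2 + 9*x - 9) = -7*x^2 - 7*x + 6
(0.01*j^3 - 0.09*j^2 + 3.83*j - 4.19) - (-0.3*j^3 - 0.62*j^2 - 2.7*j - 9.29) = 0.31*j^3 + 0.53*j^2 + 6.53*j + 5.1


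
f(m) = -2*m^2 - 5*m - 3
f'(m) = -4*m - 5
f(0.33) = -4.87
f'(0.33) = -6.32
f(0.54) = -6.28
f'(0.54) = -7.16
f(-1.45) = 0.04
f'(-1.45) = 0.80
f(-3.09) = -6.65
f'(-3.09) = 7.36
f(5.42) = -88.85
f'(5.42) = -26.68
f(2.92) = -34.65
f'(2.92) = -16.68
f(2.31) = -25.22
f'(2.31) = -14.24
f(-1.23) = 0.12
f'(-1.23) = -0.08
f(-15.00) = -378.00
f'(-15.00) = 55.00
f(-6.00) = -45.00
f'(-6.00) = 19.00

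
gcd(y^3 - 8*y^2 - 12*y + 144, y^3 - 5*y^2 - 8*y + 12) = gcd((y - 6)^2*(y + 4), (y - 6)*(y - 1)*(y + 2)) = y - 6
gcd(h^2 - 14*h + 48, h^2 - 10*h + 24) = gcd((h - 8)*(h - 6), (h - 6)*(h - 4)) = h - 6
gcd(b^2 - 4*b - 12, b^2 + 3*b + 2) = b + 2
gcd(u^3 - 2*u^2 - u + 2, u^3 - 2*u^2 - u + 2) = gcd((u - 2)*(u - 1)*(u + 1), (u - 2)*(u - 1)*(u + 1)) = u^3 - 2*u^2 - u + 2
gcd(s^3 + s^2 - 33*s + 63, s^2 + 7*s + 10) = 1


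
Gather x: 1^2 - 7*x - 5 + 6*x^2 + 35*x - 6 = 6*x^2 + 28*x - 10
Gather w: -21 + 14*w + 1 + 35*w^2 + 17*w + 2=35*w^2 + 31*w - 18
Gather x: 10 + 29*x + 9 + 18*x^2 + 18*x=18*x^2 + 47*x + 19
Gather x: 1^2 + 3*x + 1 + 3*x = 6*x + 2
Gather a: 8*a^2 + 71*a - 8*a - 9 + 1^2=8*a^2 + 63*a - 8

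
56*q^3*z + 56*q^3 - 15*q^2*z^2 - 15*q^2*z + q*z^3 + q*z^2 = (-8*q + z)*(-7*q + z)*(q*z + q)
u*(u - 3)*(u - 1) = u^3 - 4*u^2 + 3*u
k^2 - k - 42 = (k - 7)*(k + 6)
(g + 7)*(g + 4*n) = g^2 + 4*g*n + 7*g + 28*n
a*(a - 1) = a^2 - a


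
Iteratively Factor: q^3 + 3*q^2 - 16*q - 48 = (q - 4)*(q^2 + 7*q + 12) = (q - 4)*(q + 3)*(q + 4)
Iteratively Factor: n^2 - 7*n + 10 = (n - 5)*(n - 2)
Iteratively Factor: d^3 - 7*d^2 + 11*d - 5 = (d - 5)*(d^2 - 2*d + 1) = (d - 5)*(d - 1)*(d - 1)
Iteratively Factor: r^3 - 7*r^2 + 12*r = (r)*(r^2 - 7*r + 12) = r*(r - 3)*(r - 4)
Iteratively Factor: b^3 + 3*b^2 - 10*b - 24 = (b - 3)*(b^2 + 6*b + 8) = (b - 3)*(b + 2)*(b + 4)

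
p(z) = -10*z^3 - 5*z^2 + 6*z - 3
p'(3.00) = -294.00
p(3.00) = -300.00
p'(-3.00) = -234.00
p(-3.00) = 204.00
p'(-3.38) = -302.93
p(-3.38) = 305.74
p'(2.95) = -284.58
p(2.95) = -285.54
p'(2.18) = -158.37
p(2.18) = -117.28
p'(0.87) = -25.41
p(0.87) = -8.15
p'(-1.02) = -15.01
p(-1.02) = -3.71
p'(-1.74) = -67.43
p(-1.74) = 24.10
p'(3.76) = -455.73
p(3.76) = -582.70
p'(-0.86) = -7.59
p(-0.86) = -5.50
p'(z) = -30*z^2 - 10*z + 6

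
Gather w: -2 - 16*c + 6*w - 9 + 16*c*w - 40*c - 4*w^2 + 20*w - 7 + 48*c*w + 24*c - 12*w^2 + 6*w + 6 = -32*c - 16*w^2 + w*(64*c + 32) - 12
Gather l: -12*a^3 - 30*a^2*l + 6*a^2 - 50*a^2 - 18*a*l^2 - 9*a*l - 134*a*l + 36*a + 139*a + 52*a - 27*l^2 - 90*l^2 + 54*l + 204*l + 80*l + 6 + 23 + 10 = -12*a^3 - 44*a^2 + 227*a + l^2*(-18*a - 117) + l*(-30*a^2 - 143*a + 338) + 39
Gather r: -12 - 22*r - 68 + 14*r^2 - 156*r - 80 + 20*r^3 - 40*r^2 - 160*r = 20*r^3 - 26*r^2 - 338*r - 160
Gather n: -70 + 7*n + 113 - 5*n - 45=2*n - 2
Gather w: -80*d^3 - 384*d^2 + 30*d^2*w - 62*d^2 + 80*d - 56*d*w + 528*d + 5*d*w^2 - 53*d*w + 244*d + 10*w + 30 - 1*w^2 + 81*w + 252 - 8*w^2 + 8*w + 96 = -80*d^3 - 446*d^2 + 852*d + w^2*(5*d - 9) + w*(30*d^2 - 109*d + 99) + 378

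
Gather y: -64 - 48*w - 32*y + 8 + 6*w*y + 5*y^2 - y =-48*w + 5*y^2 + y*(6*w - 33) - 56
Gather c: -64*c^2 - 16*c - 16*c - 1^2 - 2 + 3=-64*c^2 - 32*c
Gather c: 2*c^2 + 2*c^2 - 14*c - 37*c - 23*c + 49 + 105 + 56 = 4*c^2 - 74*c + 210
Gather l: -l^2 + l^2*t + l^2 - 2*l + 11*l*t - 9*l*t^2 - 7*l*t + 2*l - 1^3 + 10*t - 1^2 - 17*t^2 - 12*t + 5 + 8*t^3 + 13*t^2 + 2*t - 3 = l^2*t + l*(-9*t^2 + 4*t) + 8*t^3 - 4*t^2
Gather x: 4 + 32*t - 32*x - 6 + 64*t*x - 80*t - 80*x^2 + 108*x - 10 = -48*t - 80*x^2 + x*(64*t + 76) - 12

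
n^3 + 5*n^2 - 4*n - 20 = (n - 2)*(n + 2)*(n + 5)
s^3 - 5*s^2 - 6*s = s*(s - 6)*(s + 1)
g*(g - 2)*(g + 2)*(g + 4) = g^4 + 4*g^3 - 4*g^2 - 16*g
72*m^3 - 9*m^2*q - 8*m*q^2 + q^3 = (-8*m + q)*(-3*m + q)*(3*m + q)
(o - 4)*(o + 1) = o^2 - 3*o - 4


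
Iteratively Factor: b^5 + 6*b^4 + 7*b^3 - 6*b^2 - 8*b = (b + 1)*(b^4 + 5*b^3 + 2*b^2 - 8*b) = (b + 1)*(b + 4)*(b^3 + b^2 - 2*b) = b*(b + 1)*(b + 4)*(b^2 + b - 2) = b*(b - 1)*(b + 1)*(b + 4)*(b + 2)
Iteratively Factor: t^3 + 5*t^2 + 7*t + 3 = (t + 1)*(t^2 + 4*t + 3) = (t + 1)*(t + 3)*(t + 1)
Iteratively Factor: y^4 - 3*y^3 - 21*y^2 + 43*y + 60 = (y + 4)*(y^3 - 7*y^2 + 7*y + 15) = (y - 3)*(y + 4)*(y^2 - 4*y - 5) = (y - 5)*(y - 3)*(y + 4)*(y + 1)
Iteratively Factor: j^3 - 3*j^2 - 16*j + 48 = (j - 4)*(j^2 + j - 12) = (j - 4)*(j + 4)*(j - 3)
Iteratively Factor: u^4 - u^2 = (u + 1)*(u^3 - u^2) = u*(u + 1)*(u^2 - u) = u^2*(u + 1)*(u - 1)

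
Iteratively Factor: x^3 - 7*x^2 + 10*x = (x - 2)*(x^2 - 5*x) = x*(x - 2)*(x - 5)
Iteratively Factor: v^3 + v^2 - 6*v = (v + 3)*(v^2 - 2*v) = v*(v + 3)*(v - 2)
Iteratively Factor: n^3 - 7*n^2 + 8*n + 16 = (n + 1)*(n^2 - 8*n + 16) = (n - 4)*(n + 1)*(n - 4)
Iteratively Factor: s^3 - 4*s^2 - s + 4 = (s - 1)*(s^2 - 3*s - 4) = (s - 1)*(s + 1)*(s - 4)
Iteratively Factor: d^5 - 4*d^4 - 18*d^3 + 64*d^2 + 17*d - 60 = (d - 5)*(d^4 + d^3 - 13*d^2 - d + 12) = (d - 5)*(d - 1)*(d^3 + 2*d^2 - 11*d - 12) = (d - 5)*(d - 3)*(d - 1)*(d^2 + 5*d + 4) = (d - 5)*(d - 3)*(d - 1)*(d + 1)*(d + 4)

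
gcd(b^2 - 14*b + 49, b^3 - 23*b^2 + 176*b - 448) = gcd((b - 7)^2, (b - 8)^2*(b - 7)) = b - 7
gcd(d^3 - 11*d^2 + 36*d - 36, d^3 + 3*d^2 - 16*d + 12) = d - 2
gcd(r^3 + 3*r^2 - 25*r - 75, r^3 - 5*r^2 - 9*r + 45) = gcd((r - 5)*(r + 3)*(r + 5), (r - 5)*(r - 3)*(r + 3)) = r^2 - 2*r - 15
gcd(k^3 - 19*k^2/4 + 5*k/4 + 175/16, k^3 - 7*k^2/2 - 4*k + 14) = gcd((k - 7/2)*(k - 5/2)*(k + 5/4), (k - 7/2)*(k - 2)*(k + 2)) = k - 7/2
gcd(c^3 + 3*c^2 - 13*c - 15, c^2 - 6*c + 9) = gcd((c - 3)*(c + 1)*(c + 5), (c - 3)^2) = c - 3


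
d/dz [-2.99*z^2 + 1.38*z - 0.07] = 1.38 - 5.98*z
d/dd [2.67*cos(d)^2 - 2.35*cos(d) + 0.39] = (2.35 - 5.34*cos(d))*sin(d)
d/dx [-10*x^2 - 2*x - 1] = -20*x - 2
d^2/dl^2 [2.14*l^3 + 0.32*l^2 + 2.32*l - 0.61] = 12.84*l + 0.64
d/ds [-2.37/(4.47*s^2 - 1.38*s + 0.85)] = (21.1878*s - 3.2706)/(4.47*s^2 - 1.38*s + 0.85)^2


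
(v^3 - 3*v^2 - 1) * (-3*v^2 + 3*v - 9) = -3*v^5 + 12*v^4 - 18*v^3 + 30*v^2 - 3*v + 9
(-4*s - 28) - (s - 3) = -5*s - 25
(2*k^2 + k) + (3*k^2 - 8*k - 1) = 5*k^2 - 7*k - 1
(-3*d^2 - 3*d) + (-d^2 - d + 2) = -4*d^2 - 4*d + 2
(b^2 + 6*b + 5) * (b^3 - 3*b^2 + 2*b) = b^5 + 3*b^4 - 11*b^3 - 3*b^2 + 10*b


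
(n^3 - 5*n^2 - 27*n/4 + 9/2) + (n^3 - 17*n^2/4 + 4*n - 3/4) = 2*n^3 - 37*n^2/4 - 11*n/4 + 15/4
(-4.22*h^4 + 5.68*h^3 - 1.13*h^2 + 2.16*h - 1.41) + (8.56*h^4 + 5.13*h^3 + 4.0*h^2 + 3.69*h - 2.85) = 4.34*h^4 + 10.81*h^3 + 2.87*h^2 + 5.85*h - 4.26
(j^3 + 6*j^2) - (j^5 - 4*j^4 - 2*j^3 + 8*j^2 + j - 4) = -j^5 + 4*j^4 + 3*j^3 - 2*j^2 - j + 4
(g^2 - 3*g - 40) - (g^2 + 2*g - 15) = -5*g - 25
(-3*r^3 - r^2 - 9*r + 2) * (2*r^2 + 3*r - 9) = -6*r^5 - 11*r^4 + 6*r^3 - 14*r^2 + 87*r - 18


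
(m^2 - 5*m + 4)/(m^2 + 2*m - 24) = (m - 1)/(m + 6)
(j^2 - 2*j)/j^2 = (j - 2)/j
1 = 1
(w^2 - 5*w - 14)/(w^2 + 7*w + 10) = (w - 7)/(w + 5)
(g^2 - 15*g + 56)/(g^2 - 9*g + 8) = (g - 7)/(g - 1)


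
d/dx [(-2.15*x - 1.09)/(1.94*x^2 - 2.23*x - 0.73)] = (4.171*x^2 + 4.2292*x - 0.8612)/(3.7636*x^4 - 8.6524*x^3 + 2.1405*x^2 + 3.2558*x + 0.5329)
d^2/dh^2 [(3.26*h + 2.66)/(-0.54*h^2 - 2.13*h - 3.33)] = (-(1.08*h + 2.13)*(2.16*h + 4.26)*(3.26*h + 2.66) + (10.5624*h + 16.7604)*(0.54*h^2 + 2.13*h + 3.33))/(0.54*h^2 + 2.13*h + 3.33)^3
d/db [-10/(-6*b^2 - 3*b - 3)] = 10*(-4*b - 1)/(3*(2*b^2 + b + 1)^2)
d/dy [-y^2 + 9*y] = 9 - 2*y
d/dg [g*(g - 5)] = 2*g - 5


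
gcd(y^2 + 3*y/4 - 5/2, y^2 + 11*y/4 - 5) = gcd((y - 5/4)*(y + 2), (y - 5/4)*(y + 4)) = y - 5/4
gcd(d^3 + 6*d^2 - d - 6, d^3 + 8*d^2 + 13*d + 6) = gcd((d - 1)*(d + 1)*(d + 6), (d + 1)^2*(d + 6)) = d^2 + 7*d + 6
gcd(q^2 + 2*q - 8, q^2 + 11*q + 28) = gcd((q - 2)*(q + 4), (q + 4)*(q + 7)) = q + 4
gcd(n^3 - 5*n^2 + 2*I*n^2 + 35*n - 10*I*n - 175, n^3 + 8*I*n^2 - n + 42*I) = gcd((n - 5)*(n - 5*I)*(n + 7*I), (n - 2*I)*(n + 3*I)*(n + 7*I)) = n + 7*I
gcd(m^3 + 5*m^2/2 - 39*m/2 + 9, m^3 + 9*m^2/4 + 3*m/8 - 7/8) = m - 1/2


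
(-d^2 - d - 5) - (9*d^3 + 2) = -9*d^3 - d^2 - d - 7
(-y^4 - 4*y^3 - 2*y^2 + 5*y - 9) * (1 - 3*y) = 3*y^5 + 11*y^4 + 2*y^3 - 17*y^2 + 32*y - 9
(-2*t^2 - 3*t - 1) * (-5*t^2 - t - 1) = 10*t^4 + 17*t^3 + 10*t^2 + 4*t + 1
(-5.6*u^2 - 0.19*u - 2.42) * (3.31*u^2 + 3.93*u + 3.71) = -18.536*u^4 - 22.6369*u^3 - 29.5329*u^2 - 10.2155*u - 8.9782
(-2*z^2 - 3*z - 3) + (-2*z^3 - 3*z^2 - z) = -2*z^3 - 5*z^2 - 4*z - 3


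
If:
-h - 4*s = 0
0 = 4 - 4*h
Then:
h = 1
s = -1/4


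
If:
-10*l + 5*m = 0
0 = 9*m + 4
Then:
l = -2/9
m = -4/9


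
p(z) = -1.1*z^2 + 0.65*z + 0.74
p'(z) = 0.65 - 2.2*z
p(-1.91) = -4.51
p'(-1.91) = 4.85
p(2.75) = -5.79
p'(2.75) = -5.40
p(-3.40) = -14.19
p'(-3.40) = 8.13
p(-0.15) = 0.62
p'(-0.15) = 0.98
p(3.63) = -11.40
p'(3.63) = -7.34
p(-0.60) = -0.05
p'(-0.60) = 1.97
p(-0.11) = 0.66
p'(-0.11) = 0.89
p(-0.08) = 0.68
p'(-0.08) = 0.83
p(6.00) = -34.96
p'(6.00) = -12.55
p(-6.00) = -42.76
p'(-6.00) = 13.85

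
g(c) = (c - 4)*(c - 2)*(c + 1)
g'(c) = (c - 4)*(c - 2) + (c - 4)*(c + 1) + (c - 2)*(c + 1)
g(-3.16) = -79.80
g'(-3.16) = 63.56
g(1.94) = 0.36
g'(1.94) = -6.11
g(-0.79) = 2.81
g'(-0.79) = 11.77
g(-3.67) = -116.12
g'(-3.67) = 79.11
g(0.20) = 8.21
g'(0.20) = 0.12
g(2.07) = -0.41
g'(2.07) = -5.85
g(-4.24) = -166.59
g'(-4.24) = 98.33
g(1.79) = 1.29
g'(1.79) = -6.29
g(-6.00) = -400.00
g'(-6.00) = 170.00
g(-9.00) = -1144.00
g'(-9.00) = 335.00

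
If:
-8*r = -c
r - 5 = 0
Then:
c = 40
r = 5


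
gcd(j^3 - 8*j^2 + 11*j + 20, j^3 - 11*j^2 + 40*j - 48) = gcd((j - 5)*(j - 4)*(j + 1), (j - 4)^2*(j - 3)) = j - 4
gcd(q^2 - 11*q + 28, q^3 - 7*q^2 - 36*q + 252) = q - 7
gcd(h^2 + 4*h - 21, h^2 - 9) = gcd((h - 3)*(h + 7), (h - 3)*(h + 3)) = h - 3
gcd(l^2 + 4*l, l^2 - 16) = l + 4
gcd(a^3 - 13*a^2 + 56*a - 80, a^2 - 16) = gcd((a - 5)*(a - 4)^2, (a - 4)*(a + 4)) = a - 4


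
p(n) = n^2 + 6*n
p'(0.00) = 6.00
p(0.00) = 0.00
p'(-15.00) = -24.00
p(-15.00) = 135.00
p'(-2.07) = 1.86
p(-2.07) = -8.14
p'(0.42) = 6.84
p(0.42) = 2.70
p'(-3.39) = -0.78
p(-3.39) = -8.85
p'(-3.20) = -0.40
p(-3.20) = -8.96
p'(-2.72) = 0.56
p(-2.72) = -8.92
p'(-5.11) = -4.22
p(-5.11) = -4.55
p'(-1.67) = 2.66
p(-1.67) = -7.23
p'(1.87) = 9.74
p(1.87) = 14.72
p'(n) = 2*n + 6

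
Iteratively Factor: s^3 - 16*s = (s + 4)*(s^2 - 4*s) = s*(s + 4)*(s - 4)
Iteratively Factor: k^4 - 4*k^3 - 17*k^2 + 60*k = (k)*(k^3 - 4*k^2 - 17*k + 60) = k*(k - 5)*(k^2 + k - 12) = k*(k - 5)*(k - 3)*(k + 4)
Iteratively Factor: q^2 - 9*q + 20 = (q - 5)*(q - 4)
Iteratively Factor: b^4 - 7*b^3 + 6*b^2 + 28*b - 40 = (b - 5)*(b^3 - 2*b^2 - 4*b + 8) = (b - 5)*(b - 2)*(b^2 - 4) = (b - 5)*(b - 2)*(b + 2)*(b - 2)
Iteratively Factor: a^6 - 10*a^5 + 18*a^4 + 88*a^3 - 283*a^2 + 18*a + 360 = (a - 4)*(a^5 - 6*a^4 - 6*a^3 + 64*a^2 - 27*a - 90) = (a - 4)*(a + 3)*(a^4 - 9*a^3 + 21*a^2 + a - 30) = (a - 4)*(a + 1)*(a + 3)*(a^3 - 10*a^2 + 31*a - 30) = (a - 5)*(a - 4)*(a + 1)*(a + 3)*(a^2 - 5*a + 6) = (a - 5)*(a - 4)*(a - 2)*(a + 1)*(a + 3)*(a - 3)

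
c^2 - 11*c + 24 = (c - 8)*(c - 3)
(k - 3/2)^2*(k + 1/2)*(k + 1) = k^4 - 3*k^3/2 - 7*k^2/4 + 15*k/8 + 9/8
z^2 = z^2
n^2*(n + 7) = n^3 + 7*n^2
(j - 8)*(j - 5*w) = j^2 - 5*j*w - 8*j + 40*w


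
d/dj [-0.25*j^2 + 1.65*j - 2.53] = 1.65 - 0.5*j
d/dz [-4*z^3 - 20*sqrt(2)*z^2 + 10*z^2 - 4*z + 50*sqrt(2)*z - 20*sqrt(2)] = -12*z^2 - 40*sqrt(2)*z + 20*z - 4 + 50*sqrt(2)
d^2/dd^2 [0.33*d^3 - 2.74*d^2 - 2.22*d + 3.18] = 1.98*d - 5.48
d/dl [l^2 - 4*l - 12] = 2*l - 4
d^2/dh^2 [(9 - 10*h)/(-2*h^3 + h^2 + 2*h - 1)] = 2*(4*(10*h - 9)*(-3*h^2 + h + 1)^2 + (-60*h^2 + 20*h - (6*h - 1)*(10*h - 9) + 20)*(2*h^3 - h^2 - 2*h + 1))/(2*h^3 - h^2 - 2*h + 1)^3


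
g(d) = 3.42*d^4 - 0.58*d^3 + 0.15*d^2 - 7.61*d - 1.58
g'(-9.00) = -10123.97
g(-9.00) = 22940.50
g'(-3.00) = -393.53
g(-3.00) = 315.28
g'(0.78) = -1.94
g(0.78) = -6.43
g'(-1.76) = -88.11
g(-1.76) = 48.26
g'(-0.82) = -16.57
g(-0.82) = 6.63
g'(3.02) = 354.22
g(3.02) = 245.31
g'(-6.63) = -4072.90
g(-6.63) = 6832.65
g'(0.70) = -3.56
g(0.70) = -6.21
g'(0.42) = -6.78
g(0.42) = -4.69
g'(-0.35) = -8.51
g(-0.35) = 1.18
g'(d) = 13.68*d^3 - 1.74*d^2 + 0.3*d - 7.61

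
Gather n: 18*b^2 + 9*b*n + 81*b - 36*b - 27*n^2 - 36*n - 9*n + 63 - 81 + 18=18*b^2 + 45*b - 27*n^2 + n*(9*b - 45)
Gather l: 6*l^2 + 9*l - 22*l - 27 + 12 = 6*l^2 - 13*l - 15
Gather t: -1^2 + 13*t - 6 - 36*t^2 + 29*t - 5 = -36*t^2 + 42*t - 12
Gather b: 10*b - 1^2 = 10*b - 1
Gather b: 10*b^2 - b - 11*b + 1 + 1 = 10*b^2 - 12*b + 2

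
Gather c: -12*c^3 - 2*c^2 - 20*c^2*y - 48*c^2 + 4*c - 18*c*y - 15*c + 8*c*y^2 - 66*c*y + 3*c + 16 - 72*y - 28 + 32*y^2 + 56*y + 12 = -12*c^3 + c^2*(-20*y - 50) + c*(8*y^2 - 84*y - 8) + 32*y^2 - 16*y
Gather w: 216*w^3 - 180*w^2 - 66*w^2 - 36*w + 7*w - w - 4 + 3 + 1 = 216*w^3 - 246*w^2 - 30*w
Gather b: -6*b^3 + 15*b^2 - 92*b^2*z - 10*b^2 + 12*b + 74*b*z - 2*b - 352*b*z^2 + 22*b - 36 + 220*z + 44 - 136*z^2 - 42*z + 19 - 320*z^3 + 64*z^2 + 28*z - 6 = -6*b^3 + b^2*(5 - 92*z) + b*(-352*z^2 + 74*z + 32) - 320*z^3 - 72*z^2 + 206*z + 21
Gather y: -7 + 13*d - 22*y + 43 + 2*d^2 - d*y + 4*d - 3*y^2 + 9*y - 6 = 2*d^2 + 17*d - 3*y^2 + y*(-d - 13) + 30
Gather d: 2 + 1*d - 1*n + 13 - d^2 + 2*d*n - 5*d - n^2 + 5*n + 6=-d^2 + d*(2*n - 4) - n^2 + 4*n + 21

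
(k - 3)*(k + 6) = k^2 + 3*k - 18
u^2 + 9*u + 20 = (u + 4)*(u + 5)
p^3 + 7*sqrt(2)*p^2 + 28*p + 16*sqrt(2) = (p + sqrt(2))*(p + 2*sqrt(2))*(p + 4*sqrt(2))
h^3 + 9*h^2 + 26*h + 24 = (h + 2)*(h + 3)*(h + 4)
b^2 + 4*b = b*(b + 4)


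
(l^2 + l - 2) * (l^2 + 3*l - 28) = l^4 + 4*l^3 - 27*l^2 - 34*l + 56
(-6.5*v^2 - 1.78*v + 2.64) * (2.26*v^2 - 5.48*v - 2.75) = -14.69*v^4 + 31.5972*v^3 + 33.5958*v^2 - 9.5722*v - 7.26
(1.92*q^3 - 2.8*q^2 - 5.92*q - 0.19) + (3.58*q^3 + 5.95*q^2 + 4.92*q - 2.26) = 5.5*q^3 + 3.15*q^2 - 1.0*q - 2.45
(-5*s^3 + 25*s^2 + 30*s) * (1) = -5*s^3 + 25*s^2 + 30*s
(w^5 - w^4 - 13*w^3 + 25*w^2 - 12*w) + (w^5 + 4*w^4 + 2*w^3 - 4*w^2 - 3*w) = 2*w^5 + 3*w^4 - 11*w^3 + 21*w^2 - 15*w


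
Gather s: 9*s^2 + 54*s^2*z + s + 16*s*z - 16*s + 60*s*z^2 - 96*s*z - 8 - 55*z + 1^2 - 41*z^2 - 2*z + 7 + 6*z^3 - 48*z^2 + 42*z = s^2*(54*z + 9) + s*(60*z^2 - 80*z - 15) + 6*z^3 - 89*z^2 - 15*z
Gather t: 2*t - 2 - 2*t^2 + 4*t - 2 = -2*t^2 + 6*t - 4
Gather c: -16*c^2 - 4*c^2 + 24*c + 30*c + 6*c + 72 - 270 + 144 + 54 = -20*c^2 + 60*c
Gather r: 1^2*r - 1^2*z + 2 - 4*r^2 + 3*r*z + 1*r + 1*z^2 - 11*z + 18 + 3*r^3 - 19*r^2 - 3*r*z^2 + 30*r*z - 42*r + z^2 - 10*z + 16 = 3*r^3 - 23*r^2 + r*(-3*z^2 + 33*z - 40) + 2*z^2 - 22*z + 36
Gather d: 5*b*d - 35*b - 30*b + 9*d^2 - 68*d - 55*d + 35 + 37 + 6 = -65*b + 9*d^2 + d*(5*b - 123) + 78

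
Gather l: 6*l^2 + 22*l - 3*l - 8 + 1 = 6*l^2 + 19*l - 7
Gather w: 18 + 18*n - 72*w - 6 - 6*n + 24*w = 12*n - 48*w + 12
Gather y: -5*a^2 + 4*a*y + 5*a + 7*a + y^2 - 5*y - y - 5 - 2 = -5*a^2 + 12*a + y^2 + y*(4*a - 6) - 7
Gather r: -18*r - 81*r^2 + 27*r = -81*r^2 + 9*r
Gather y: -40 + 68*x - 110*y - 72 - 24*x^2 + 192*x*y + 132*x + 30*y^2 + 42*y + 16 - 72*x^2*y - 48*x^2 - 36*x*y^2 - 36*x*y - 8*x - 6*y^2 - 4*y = -72*x^2 + 192*x + y^2*(24 - 36*x) + y*(-72*x^2 + 156*x - 72) - 96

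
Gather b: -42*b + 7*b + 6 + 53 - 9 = 50 - 35*b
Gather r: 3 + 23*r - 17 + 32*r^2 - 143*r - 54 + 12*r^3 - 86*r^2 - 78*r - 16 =12*r^3 - 54*r^2 - 198*r - 84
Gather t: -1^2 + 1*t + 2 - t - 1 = 0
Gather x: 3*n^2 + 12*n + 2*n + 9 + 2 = 3*n^2 + 14*n + 11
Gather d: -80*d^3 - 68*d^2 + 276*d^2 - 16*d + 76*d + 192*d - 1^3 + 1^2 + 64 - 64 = -80*d^3 + 208*d^2 + 252*d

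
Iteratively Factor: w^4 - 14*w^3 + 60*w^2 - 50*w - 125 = (w - 5)*(w^3 - 9*w^2 + 15*w + 25) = (w - 5)^2*(w^2 - 4*w - 5) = (w - 5)^3*(w + 1)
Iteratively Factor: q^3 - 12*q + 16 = (q + 4)*(q^2 - 4*q + 4) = (q - 2)*(q + 4)*(q - 2)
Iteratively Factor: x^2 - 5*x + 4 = (x - 1)*(x - 4)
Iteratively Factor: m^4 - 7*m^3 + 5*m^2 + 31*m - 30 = (m + 2)*(m^3 - 9*m^2 + 23*m - 15) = (m - 5)*(m + 2)*(m^2 - 4*m + 3) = (m - 5)*(m - 3)*(m + 2)*(m - 1)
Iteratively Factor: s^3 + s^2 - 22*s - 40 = (s + 4)*(s^2 - 3*s - 10) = (s - 5)*(s + 4)*(s + 2)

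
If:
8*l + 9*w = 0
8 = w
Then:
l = -9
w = 8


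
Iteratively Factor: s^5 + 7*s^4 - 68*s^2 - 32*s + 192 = (s - 2)*(s^4 + 9*s^3 + 18*s^2 - 32*s - 96) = (s - 2)*(s + 4)*(s^3 + 5*s^2 - 2*s - 24) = (s - 2)*(s + 4)^2*(s^2 + s - 6) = (s - 2)*(s + 3)*(s + 4)^2*(s - 2)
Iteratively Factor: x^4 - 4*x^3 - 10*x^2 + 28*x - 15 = (x - 1)*(x^3 - 3*x^2 - 13*x + 15) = (x - 5)*(x - 1)*(x^2 + 2*x - 3) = (x - 5)*(x - 1)^2*(x + 3)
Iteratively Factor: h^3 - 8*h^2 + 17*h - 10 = (h - 2)*(h^2 - 6*h + 5) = (h - 2)*(h - 1)*(h - 5)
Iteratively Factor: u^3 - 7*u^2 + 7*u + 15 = (u - 5)*(u^2 - 2*u - 3) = (u - 5)*(u + 1)*(u - 3)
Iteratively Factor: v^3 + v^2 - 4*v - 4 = (v - 2)*(v^2 + 3*v + 2) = (v - 2)*(v + 1)*(v + 2)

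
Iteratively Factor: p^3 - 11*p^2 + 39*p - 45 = (p - 3)*(p^2 - 8*p + 15) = (p - 5)*(p - 3)*(p - 3)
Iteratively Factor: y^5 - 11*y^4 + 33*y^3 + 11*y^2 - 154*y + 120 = (y - 4)*(y^4 - 7*y^3 + 5*y^2 + 31*y - 30) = (y - 4)*(y + 2)*(y^3 - 9*y^2 + 23*y - 15) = (y - 5)*(y - 4)*(y + 2)*(y^2 - 4*y + 3) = (y - 5)*(y - 4)*(y - 3)*(y + 2)*(y - 1)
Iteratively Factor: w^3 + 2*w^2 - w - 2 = (w + 1)*(w^2 + w - 2) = (w + 1)*(w + 2)*(w - 1)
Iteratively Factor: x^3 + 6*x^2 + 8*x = (x)*(x^2 + 6*x + 8) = x*(x + 2)*(x + 4)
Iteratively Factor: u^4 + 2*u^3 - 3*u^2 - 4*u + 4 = (u - 1)*(u^3 + 3*u^2 - 4) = (u - 1)*(u + 2)*(u^2 + u - 2) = (u - 1)*(u + 2)^2*(u - 1)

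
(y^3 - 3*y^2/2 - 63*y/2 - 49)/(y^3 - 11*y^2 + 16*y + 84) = (y + 7/2)/(y - 6)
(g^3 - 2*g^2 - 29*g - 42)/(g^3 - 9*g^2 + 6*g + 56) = (g + 3)/(g - 4)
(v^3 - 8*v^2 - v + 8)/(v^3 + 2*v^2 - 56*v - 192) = (v^2 - 1)/(v^2 + 10*v + 24)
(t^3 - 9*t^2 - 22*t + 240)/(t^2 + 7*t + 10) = (t^2 - 14*t + 48)/(t + 2)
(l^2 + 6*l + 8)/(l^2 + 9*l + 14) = (l + 4)/(l + 7)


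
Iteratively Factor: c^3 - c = (c)*(c^2 - 1) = c*(c + 1)*(c - 1)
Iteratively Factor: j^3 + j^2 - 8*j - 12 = (j + 2)*(j^2 - j - 6) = (j + 2)^2*(j - 3)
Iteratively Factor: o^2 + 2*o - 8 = (o + 4)*(o - 2)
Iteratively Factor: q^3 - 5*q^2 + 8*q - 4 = (q - 2)*(q^2 - 3*q + 2) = (q - 2)^2*(q - 1)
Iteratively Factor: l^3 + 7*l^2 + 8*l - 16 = (l - 1)*(l^2 + 8*l + 16) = (l - 1)*(l + 4)*(l + 4)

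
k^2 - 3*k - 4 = (k - 4)*(k + 1)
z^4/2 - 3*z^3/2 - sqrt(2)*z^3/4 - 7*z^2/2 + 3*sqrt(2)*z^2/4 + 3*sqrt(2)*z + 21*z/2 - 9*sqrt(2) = (z/2 + sqrt(2))*(z - 3)*(z - 3*sqrt(2)/2)*(z - sqrt(2))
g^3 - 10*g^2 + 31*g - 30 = (g - 5)*(g - 3)*(g - 2)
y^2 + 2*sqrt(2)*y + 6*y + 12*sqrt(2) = (y + 6)*(y + 2*sqrt(2))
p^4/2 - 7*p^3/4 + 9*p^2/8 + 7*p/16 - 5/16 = (p/2 + 1/4)*(p - 5/2)*(p - 1)*(p - 1/2)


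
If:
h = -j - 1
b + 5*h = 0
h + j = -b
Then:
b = 1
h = -1/5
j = -4/5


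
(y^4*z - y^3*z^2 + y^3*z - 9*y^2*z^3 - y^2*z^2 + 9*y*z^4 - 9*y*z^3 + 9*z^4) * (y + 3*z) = y^5*z + 2*y^4*z^2 + y^4*z - 12*y^3*z^3 + 2*y^3*z^2 - 18*y^2*z^4 - 12*y^2*z^3 + 27*y*z^5 - 18*y*z^4 + 27*z^5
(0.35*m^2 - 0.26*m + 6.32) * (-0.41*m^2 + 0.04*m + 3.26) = -0.1435*m^4 + 0.1206*m^3 - 1.4606*m^2 - 0.5948*m + 20.6032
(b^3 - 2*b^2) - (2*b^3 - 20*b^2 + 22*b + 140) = -b^3 + 18*b^2 - 22*b - 140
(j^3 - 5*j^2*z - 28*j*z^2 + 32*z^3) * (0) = 0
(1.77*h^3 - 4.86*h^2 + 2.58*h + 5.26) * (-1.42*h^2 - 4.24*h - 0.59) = -2.5134*h^5 - 0.6036*h^4 + 15.8985*h^3 - 15.541*h^2 - 23.8246*h - 3.1034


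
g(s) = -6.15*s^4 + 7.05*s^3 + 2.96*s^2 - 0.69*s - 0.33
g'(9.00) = -16167.66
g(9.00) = -34977.48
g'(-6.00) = 6038.79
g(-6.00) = -9382.83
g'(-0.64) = 10.63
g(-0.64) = -1.56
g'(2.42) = -211.14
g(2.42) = -95.68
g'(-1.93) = 243.52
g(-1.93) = -123.99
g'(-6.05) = 6185.19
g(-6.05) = -9688.42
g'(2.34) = -186.23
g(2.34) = -79.80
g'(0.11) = 0.18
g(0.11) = -0.36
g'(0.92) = 3.50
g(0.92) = 2.62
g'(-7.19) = 10193.81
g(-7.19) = -18898.59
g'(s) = -24.6*s^3 + 21.15*s^2 + 5.92*s - 0.69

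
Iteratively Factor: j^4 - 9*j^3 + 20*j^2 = (j - 5)*(j^3 - 4*j^2) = j*(j - 5)*(j^2 - 4*j) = j^2*(j - 5)*(j - 4)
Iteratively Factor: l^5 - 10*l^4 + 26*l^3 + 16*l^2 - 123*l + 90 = (l - 3)*(l^4 - 7*l^3 + 5*l^2 + 31*l - 30) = (l - 5)*(l - 3)*(l^3 - 2*l^2 - 5*l + 6) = (l - 5)*(l - 3)^2*(l^2 + l - 2) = (l - 5)*(l - 3)^2*(l + 2)*(l - 1)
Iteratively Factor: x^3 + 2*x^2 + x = (x)*(x^2 + 2*x + 1) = x*(x + 1)*(x + 1)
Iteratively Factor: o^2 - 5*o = (o)*(o - 5)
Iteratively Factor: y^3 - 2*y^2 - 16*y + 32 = (y + 4)*(y^2 - 6*y + 8) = (y - 2)*(y + 4)*(y - 4)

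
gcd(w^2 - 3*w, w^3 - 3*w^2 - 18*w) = w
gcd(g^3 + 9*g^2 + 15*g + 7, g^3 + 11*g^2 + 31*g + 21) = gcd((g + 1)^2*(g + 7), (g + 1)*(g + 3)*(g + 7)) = g^2 + 8*g + 7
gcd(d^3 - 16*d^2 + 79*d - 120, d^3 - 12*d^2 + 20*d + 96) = d - 8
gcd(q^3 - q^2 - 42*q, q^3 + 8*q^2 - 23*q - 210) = q + 6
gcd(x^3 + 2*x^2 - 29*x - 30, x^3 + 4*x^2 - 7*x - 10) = x + 1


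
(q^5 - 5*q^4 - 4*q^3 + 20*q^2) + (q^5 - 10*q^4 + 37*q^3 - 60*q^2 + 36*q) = 2*q^5 - 15*q^4 + 33*q^3 - 40*q^2 + 36*q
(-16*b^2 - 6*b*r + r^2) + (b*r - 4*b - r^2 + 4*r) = -16*b^2 - 5*b*r - 4*b + 4*r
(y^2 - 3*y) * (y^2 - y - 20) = y^4 - 4*y^3 - 17*y^2 + 60*y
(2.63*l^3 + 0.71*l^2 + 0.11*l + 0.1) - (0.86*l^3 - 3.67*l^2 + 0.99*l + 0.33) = 1.77*l^3 + 4.38*l^2 - 0.88*l - 0.23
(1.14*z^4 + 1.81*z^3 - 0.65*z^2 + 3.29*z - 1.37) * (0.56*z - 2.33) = 0.6384*z^5 - 1.6426*z^4 - 4.5813*z^3 + 3.3569*z^2 - 8.4329*z + 3.1921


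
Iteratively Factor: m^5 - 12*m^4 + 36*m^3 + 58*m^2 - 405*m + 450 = (m - 5)*(m^4 - 7*m^3 + m^2 + 63*m - 90) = (m - 5)*(m - 2)*(m^3 - 5*m^2 - 9*m + 45) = (m - 5)*(m - 3)*(m - 2)*(m^2 - 2*m - 15) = (m - 5)*(m - 3)*(m - 2)*(m + 3)*(m - 5)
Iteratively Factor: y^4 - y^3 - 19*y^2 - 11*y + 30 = (y + 2)*(y^3 - 3*y^2 - 13*y + 15) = (y - 5)*(y + 2)*(y^2 + 2*y - 3) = (y - 5)*(y - 1)*(y + 2)*(y + 3)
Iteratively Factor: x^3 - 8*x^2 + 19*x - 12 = (x - 1)*(x^2 - 7*x + 12) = (x - 3)*(x - 1)*(x - 4)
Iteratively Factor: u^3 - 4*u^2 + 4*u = (u - 2)*(u^2 - 2*u) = u*(u - 2)*(u - 2)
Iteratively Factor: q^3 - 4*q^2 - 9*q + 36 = (q + 3)*(q^2 - 7*q + 12) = (q - 3)*(q + 3)*(q - 4)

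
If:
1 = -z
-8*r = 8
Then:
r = -1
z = -1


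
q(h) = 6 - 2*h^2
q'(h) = -4*h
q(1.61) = 0.82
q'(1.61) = -6.44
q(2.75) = -9.12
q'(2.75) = -11.00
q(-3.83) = -23.34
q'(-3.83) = 15.32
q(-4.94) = -42.81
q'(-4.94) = 19.76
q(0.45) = 5.60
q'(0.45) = -1.80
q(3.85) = -23.64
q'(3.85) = -15.40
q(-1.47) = 1.68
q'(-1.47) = 5.88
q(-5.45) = -53.40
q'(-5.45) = 21.80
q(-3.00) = -12.00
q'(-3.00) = 12.00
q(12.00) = -282.00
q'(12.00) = -48.00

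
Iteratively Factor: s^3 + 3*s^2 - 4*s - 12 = (s + 3)*(s^2 - 4) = (s - 2)*(s + 3)*(s + 2)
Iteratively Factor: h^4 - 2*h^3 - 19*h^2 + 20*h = (h)*(h^3 - 2*h^2 - 19*h + 20) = h*(h - 1)*(h^2 - h - 20) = h*(h - 1)*(h + 4)*(h - 5)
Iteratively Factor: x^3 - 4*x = (x - 2)*(x^2 + 2*x) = (x - 2)*(x + 2)*(x)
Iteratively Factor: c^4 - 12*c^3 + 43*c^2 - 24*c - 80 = (c - 5)*(c^3 - 7*c^2 + 8*c + 16) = (c - 5)*(c + 1)*(c^2 - 8*c + 16) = (c - 5)*(c - 4)*(c + 1)*(c - 4)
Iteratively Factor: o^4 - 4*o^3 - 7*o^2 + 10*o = (o + 2)*(o^3 - 6*o^2 + 5*o) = o*(o + 2)*(o^2 - 6*o + 5) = o*(o - 5)*(o + 2)*(o - 1)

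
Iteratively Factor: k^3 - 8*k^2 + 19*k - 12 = (k - 1)*(k^2 - 7*k + 12) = (k - 3)*(k - 1)*(k - 4)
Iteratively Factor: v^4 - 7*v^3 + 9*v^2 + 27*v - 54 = (v - 3)*(v^3 - 4*v^2 - 3*v + 18) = (v - 3)^2*(v^2 - v - 6) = (v - 3)^3*(v + 2)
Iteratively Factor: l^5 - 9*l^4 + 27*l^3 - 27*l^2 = (l - 3)*(l^4 - 6*l^3 + 9*l^2) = l*(l - 3)*(l^3 - 6*l^2 + 9*l) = l*(l - 3)^2*(l^2 - 3*l) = l^2*(l - 3)^2*(l - 3)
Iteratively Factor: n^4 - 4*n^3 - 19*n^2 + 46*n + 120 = (n - 5)*(n^3 + n^2 - 14*n - 24) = (n - 5)*(n - 4)*(n^2 + 5*n + 6) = (n - 5)*(n - 4)*(n + 2)*(n + 3)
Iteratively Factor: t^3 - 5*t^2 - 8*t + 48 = (t - 4)*(t^2 - t - 12) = (t - 4)*(t + 3)*(t - 4)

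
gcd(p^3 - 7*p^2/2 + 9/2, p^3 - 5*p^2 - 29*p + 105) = p - 3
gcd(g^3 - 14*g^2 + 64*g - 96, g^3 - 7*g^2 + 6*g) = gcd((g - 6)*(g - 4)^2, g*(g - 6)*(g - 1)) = g - 6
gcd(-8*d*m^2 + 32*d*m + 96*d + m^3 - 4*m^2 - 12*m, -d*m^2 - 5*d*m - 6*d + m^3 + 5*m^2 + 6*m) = m + 2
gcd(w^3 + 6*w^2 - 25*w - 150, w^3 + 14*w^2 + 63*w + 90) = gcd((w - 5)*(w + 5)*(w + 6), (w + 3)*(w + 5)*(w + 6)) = w^2 + 11*w + 30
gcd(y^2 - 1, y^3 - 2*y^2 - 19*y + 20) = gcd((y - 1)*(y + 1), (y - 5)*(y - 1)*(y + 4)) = y - 1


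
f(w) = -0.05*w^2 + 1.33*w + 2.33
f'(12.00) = 0.13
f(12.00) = 11.09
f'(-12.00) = 2.53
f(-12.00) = -20.83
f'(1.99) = 1.13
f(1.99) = 4.78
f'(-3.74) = 1.70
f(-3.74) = -3.34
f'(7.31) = 0.60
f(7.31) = 9.38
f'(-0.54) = 1.38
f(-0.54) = 1.60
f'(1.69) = 1.16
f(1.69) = 4.43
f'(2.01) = 1.13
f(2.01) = 4.80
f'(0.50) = 1.28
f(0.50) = 2.98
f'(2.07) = 1.12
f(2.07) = 4.87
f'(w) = 1.33 - 0.1*w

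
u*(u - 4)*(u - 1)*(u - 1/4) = u^4 - 21*u^3/4 + 21*u^2/4 - u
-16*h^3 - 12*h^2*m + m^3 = (-4*h + m)*(2*h + m)^2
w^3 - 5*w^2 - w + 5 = (w - 5)*(w - 1)*(w + 1)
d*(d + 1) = d^2 + d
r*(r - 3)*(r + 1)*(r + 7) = r^4 + 5*r^3 - 17*r^2 - 21*r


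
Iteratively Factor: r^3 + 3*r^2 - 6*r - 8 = (r + 4)*(r^2 - r - 2) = (r + 1)*(r + 4)*(r - 2)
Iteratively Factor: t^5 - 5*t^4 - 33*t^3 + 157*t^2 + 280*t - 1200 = (t + 4)*(t^4 - 9*t^3 + 3*t^2 + 145*t - 300) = (t - 5)*(t + 4)*(t^3 - 4*t^2 - 17*t + 60) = (t - 5)*(t - 3)*(t + 4)*(t^2 - t - 20) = (t - 5)^2*(t - 3)*(t + 4)*(t + 4)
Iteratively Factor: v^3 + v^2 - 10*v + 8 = (v - 2)*(v^2 + 3*v - 4) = (v - 2)*(v + 4)*(v - 1)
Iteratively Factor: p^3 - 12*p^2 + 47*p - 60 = (p - 3)*(p^2 - 9*p + 20) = (p - 4)*(p - 3)*(p - 5)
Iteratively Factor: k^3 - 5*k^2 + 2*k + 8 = (k - 4)*(k^2 - k - 2) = (k - 4)*(k - 2)*(k + 1)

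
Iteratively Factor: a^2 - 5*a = (a)*(a - 5)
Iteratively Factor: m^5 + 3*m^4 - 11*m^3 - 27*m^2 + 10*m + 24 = (m + 4)*(m^4 - m^3 - 7*m^2 + m + 6) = (m + 2)*(m + 4)*(m^3 - 3*m^2 - m + 3) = (m - 1)*(m + 2)*(m + 4)*(m^2 - 2*m - 3) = (m - 1)*(m + 1)*(m + 2)*(m + 4)*(m - 3)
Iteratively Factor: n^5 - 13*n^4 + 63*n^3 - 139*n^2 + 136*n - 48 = (n - 1)*(n^4 - 12*n^3 + 51*n^2 - 88*n + 48) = (n - 3)*(n - 1)*(n^3 - 9*n^2 + 24*n - 16) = (n - 3)*(n - 1)^2*(n^2 - 8*n + 16) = (n - 4)*(n - 3)*(n - 1)^2*(n - 4)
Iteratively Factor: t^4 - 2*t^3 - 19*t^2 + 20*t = (t)*(t^3 - 2*t^2 - 19*t + 20) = t*(t + 4)*(t^2 - 6*t + 5) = t*(t - 5)*(t + 4)*(t - 1)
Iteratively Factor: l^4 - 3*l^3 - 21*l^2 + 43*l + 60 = (l - 3)*(l^3 - 21*l - 20) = (l - 5)*(l - 3)*(l^2 + 5*l + 4) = (l - 5)*(l - 3)*(l + 4)*(l + 1)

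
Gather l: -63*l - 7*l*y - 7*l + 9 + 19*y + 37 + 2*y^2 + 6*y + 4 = l*(-7*y - 70) + 2*y^2 + 25*y + 50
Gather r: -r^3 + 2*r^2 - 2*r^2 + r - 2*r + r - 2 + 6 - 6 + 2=-r^3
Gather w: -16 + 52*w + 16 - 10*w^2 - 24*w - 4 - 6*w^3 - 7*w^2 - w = -6*w^3 - 17*w^2 + 27*w - 4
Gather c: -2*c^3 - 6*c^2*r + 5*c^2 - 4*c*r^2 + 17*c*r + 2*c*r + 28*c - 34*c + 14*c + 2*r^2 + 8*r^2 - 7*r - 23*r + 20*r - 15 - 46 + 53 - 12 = -2*c^3 + c^2*(5 - 6*r) + c*(-4*r^2 + 19*r + 8) + 10*r^2 - 10*r - 20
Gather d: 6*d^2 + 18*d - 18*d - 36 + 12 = 6*d^2 - 24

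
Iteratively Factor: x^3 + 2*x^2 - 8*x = (x + 4)*(x^2 - 2*x) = x*(x + 4)*(x - 2)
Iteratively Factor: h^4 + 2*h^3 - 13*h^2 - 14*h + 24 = (h - 1)*(h^3 + 3*h^2 - 10*h - 24) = (h - 1)*(h + 2)*(h^2 + h - 12) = (h - 1)*(h + 2)*(h + 4)*(h - 3)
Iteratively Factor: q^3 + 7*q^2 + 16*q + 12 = (q + 2)*(q^2 + 5*q + 6) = (q + 2)*(q + 3)*(q + 2)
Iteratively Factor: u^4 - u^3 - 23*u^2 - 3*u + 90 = (u + 3)*(u^3 - 4*u^2 - 11*u + 30) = (u - 2)*(u + 3)*(u^2 - 2*u - 15) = (u - 5)*(u - 2)*(u + 3)*(u + 3)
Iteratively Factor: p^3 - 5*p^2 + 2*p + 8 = (p - 4)*(p^2 - p - 2) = (p - 4)*(p + 1)*(p - 2)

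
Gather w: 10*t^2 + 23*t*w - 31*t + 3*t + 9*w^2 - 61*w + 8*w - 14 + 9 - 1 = 10*t^2 - 28*t + 9*w^2 + w*(23*t - 53) - 6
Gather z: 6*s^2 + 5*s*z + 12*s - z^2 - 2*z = 6*s^2 + 12*s - z^2 + z*(5*s - 2)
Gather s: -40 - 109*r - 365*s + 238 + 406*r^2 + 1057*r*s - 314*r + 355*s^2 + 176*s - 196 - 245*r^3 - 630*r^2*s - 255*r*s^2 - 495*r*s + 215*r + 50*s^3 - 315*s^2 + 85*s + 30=-245*r^3 + 406*r^2 - 208*r + 50*s^3 + s^2*(40 - 255*r) + s*(-630*r^2 + 562*r - 104) + 32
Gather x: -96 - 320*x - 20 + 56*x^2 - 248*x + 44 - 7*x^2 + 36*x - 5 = 49*x^2 - 532*x - 77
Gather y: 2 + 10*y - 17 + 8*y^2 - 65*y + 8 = 8*y^2 - 55*y - 7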